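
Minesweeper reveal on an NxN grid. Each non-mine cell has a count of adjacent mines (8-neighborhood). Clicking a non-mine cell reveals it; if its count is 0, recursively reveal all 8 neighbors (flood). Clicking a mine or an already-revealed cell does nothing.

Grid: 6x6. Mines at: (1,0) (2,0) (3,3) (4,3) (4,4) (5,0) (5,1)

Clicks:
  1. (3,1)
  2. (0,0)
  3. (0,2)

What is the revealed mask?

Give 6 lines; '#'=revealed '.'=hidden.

Click 1 (3,1) count=1: revealed 1 new [(3,1)] -> total=1
Click 2 (0,0) count=1: revealed 1 new [(0,0)] -> total=2
Click 3 (0,2) count=0: revealed 17 new [(0,1) (0,2) (0,3) (0,4) (0,5) (1,1) (1,2) (1,3) (1,4) (1,5) (2,1) (2,2) (2,3) (2,4) (2,5) (3,4) (3,5)] -> total=19

Answer: ######
.#####
.#####
.#..##
......
......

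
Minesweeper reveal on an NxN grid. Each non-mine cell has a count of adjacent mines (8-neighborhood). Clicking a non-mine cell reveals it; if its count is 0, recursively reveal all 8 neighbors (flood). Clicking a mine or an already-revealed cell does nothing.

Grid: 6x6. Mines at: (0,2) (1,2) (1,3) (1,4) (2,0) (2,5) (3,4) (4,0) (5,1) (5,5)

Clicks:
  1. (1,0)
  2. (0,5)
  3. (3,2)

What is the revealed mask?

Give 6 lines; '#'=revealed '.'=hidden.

Answer: .....#
#.....
.###..
.###..
.###..
......

Derivation:
Click 1 (1,0) count=1: revealed 1 new [(1,0)] -> total=1
Click 2 (0,5) count=1: revealed 1 new [(0,5)] -> total=2
Click 3 (3,2) count=0: revealed 9 new [(2,1) (2,2) (2,3) (3,1) (3,2) (3,3) (4,1) (4,2) (4,3)] -> total=11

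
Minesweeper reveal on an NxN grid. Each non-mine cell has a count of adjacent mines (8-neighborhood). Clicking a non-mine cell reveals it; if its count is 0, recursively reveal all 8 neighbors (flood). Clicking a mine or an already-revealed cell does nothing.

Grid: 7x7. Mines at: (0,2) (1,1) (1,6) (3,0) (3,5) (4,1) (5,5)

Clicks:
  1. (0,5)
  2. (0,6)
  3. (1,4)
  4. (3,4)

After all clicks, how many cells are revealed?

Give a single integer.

Click 1 (0,5) count=1: revealed 1 new [(0,5)] -> total=1
Click 2 (0,6) count=1: revealed 1 new [(0,6)] -> total=2
Click 3 (1,4) count=0: revealed 26 new [(0,3) (0,4) (1,2) (1,3) (1,4) (1,5) (2,2) (2,3) (2,4) (2,5) (3,2) (3,3) (3,4) (4,2) (4,3) (4,4) (5,0) (5,1) (5,2) (5,3) (5,4) (6,0) (6,1) (6,2) (6,3) (6,4)] -> total=28
Click 4 (3,4) count=1: revealed 0 new [(none)] -> total=28

Answer: 28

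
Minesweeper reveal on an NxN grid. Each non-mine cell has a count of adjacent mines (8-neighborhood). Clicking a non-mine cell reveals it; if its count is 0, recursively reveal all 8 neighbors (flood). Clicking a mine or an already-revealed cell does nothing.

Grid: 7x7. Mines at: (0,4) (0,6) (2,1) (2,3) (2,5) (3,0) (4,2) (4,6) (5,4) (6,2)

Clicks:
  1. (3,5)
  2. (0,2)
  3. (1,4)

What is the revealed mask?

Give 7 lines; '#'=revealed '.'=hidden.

Answer: ####...
#####..
.......
.....#.
.......
.......
.......

Derivation:
Click 1 (3,5) count=2: revealed 1 new [(3,5)] -> total=1
Click 2 (0,2) count=0: revealed 8 new [(0,0) (0,1) (0,2) (0,3) (1,0) (1,1) (1,2) (1,3)] -> total=9
Click 3 (1,4) count=3: revealed 1 new [(1,4)] -> total=10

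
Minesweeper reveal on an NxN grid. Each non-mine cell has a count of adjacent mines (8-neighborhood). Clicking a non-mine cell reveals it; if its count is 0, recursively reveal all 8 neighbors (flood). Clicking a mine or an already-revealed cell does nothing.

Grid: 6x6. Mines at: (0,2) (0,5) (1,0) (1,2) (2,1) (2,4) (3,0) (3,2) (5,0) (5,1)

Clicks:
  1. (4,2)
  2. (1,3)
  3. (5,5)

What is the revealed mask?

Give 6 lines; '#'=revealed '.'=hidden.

Click 1 (4,2) count=2: revealed 1 new [(4,2)] -> total=1
Click 2 (1,3) count=3: revealed 1 new [(1,3)] -> total=2
Click 3 (5,5) count=0: revealed 10 new [(3,3) (3,4) (3,5) (4,3) (4,4) (4,5) (5,2) (5,3) (5,4) (5,5)] -> total=12

Answer: ......
...#..
......
...###
..####
..####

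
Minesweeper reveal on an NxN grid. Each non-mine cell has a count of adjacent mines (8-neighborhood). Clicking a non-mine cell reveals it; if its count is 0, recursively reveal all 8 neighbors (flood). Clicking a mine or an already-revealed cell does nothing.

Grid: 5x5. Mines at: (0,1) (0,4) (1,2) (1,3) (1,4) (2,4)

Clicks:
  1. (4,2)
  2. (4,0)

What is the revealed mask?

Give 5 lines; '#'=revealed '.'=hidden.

Click 1 (4,2) count=0: revealed 16 new [(1,0) (1,1) (2,0) (2,1) (2,2) (2,3) (3,0) (3,1) (3,2) (3,3) (3,4) (4,0) (4,1) (4,2) (4,3) (4,4)] -> total=16
Click 2 (4,0) count=0: revealed 0 new [(none)] -> total=16

Answer: .....
##...
####.
#####
#####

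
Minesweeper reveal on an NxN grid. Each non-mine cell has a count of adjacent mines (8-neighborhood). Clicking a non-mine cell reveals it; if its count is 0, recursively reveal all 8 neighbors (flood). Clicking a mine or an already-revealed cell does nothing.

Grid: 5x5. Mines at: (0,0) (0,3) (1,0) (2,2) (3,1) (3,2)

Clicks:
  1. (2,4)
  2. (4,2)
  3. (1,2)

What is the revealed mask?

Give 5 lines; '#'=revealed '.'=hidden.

Answer: .....
..###
...##
...##
..###

Derivation:
Click 1 (2,4) count=0: revealed 8 new [(1,3) (1,4) (2,3) (2,4) (3,3) (3,4) (4,3) (4,4)] -> total=8
Click 2 (4,2) count=2: revealed 1 new [(4,2)] -> total=9
Click 3 (1,2) count=2: revealed 1 new [(1,2)] -> total=10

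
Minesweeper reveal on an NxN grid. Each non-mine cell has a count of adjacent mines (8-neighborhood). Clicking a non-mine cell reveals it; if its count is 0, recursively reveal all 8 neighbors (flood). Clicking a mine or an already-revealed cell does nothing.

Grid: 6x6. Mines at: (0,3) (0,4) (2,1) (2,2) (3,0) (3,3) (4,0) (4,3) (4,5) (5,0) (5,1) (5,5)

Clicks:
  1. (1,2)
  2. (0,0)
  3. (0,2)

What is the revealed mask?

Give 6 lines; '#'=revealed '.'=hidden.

Click 1 (1,2) count=3: revealed 1 new [(1,2)] -> total=1
Click 2 (0,0) count=0: revealed 5 new [(0,0) (0,1) (0,2) (1,0) (1,1)] -> total=6
Click 3 (0,2) count=1: revealed 0 new [(none)] -> total=6

Answer: ###...
###...
......
......
......
......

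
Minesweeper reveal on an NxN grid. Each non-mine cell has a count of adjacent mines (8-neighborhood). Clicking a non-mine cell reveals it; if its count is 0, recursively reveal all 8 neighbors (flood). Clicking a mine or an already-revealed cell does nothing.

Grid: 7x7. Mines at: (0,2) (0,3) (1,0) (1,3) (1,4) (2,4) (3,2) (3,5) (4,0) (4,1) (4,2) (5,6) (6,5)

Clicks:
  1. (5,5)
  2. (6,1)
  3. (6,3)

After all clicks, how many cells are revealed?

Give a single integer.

Answer: 11

Derivation:
Click 1 (5,5) count=2: revealed 1 new [(5,5)] -> total=1
Click 2 (6,1) count=0: revealed 10 new [(5,0) (5,1) (5,2) (5,3) (5,4) (6,0) (6,1) (6,2) (6,3) (6,4)] -> total=11
Click 3 (6,3) count=0: revealed 0 new [(none)] -> total=11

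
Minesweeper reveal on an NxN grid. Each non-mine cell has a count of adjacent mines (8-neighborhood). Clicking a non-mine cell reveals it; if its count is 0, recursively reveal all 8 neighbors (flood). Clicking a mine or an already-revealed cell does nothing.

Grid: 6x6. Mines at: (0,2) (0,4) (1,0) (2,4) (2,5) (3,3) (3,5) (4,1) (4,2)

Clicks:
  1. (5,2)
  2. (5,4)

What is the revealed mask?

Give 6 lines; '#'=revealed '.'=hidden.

Answer: ......
......
......
......
...###
..####

Derivation:
Click 1 (5,2) count=2: revealed 1 new [(5,2)] -> total=1
Click 2 (5,4) count=0: revealed 6 new [(4,3) (4,4) (4,5) (5,3) (5,4) (5,5)] -> total=7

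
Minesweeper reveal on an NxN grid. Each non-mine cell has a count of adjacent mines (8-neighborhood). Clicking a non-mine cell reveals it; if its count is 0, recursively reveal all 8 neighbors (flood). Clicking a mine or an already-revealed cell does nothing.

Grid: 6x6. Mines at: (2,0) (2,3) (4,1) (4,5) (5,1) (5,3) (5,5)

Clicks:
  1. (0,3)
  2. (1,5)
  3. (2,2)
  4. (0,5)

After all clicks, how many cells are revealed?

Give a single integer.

Click 1 (0,3) count=0: revealed 16 new [(0,0) (0,1) (0,2) (0,3) (0,4) (0,5) (1,0) (1,1) (1,2) (1,3) (1,4) (1,5) (2,4) (2,5) (3,4) (3,5)] -> total=16
Click 2 (1,5) count=0: revealed 0 new [(none)] -> total=16
Click 3 (2,2) count=1: revealed 1 new [(2,2)] -> total=17
Click 4 (0,5) count=0: revealed 0 new [(none)] -> total=17

Answer: 17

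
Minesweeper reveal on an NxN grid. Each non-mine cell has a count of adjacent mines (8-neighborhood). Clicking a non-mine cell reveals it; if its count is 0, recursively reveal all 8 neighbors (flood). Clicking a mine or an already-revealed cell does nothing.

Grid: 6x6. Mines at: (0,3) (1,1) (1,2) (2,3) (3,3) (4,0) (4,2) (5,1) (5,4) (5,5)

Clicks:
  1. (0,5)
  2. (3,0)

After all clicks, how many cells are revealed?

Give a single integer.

Click 1 (0,5) count=0: revealed 10 new [(0,4) (0,5) (1,4) (1,5) (2,4) (2,5) (3,4) (3,5) (4,4) (4,5)] -> total=10
Click 2 (3,0) count=1: revealed 1 new [(3,0)] -> total=11

Answer: 11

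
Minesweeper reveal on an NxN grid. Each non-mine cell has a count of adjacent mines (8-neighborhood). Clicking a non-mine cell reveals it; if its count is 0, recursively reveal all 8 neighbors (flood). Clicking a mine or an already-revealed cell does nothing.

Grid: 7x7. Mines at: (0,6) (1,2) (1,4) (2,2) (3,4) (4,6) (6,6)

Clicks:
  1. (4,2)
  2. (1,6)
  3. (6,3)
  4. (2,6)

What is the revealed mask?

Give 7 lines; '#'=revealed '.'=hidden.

Answer: ##.....
##...##
##...##
####.##
######.
######.
######.

Derivation:
Click 1 (4,2) count=0: revealed 28 new [(0,0) (0,1) (1,0) (1,1) (2,0) (2,1) (3,0) (3,1) (3,2) (3,3) (4,0) (4,1) (4,2) (4,3) (4,4) (4,5) (5,0) (5,1) (5,2) (5,3) (5,4) (5,5) (6,0) (6,1) (6,2) (6,3) (6,4) (6,5)] -> total=28
Click 2 (1,6) count=1: revealed 1 new [(1,6)] -> total=29
Click 3 (6,3) count=0: revealed 0 new [(none)] -> total=29
Click 4 (2,6) count=0: revealed 5 new [(1,5) (2,5) (2,6) (3,5) (3,6)] -> total=34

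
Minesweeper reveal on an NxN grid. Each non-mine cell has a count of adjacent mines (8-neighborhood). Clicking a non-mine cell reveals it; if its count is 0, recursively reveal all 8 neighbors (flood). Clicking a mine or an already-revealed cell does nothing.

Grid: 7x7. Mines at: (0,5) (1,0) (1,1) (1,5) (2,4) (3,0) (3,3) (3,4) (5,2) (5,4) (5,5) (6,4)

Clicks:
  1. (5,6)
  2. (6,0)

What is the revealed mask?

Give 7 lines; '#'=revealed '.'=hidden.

Click 1 (5,6) count=1: revealed 1 new [(5,6)] -> total=1
Click 2 (6,0) count=0: revealed 6 new [(4,0) (4,1) (5,0) (5,1) (6,0) (6,1)] -> total=7

Answer: .......
.......
.......
.......
##.....
##....#
##.....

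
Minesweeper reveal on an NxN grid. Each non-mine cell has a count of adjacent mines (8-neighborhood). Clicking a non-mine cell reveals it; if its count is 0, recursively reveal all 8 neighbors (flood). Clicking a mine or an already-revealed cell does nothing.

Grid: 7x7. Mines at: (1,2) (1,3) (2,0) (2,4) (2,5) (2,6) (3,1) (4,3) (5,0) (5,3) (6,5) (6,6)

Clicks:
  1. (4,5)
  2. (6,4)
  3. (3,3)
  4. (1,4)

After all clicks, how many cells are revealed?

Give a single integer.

Click 1 (4,5) count=0: revealed 9 new [(3,4) (3,5) (3,6) (4,4) (4,5) (4,6) (5,4) (5,5) (5,6)] -> total=9
Click 2 (6,4) count=2: revealed 1 new [(6,4)] -> total=10
Click 3 (3,3) count=2: revealed 1 new [(3,3)] -> total=11
Click 4 (1,4) count=3: revealed 1 new [(1,4)] -> total=12

Answer: 12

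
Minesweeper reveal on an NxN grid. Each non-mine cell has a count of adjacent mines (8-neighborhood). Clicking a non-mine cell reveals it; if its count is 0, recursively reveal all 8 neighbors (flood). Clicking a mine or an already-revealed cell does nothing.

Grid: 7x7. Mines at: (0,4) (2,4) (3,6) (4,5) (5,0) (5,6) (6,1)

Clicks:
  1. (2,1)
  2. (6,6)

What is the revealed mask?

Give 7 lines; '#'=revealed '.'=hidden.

Answer: ####...
####...
####...
#####..
#####..
.#####.
..#####

Derivation:
Click 1 (2,1) count=0: revealed 31 new [(0,0) (0,1) (0,2) (0,3) (1,0) (1,1) (1,2) (1,3) (2,0) (2,1) (2,2) (2,3) (3,0) (3,1) (3,2) (3,3) (3,4) (4,0) (4,1) (4,2) (4,3) (4,4) (5,1) (5,2) (5,3) (5,4) (5,5) (6,2) (6,3) (6,4) (6,5)] -> total=31
Click 2 (6,6) count=1: revealed 1 new [(6,6)] -> total=32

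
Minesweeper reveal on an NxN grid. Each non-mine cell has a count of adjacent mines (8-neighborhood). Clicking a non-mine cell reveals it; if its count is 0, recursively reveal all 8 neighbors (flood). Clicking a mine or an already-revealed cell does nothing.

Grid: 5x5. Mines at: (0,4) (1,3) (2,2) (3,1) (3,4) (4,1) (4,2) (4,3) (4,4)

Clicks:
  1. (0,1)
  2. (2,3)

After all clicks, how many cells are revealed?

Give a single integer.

Answer: 9

Derivation:
Click 1 (0,1) count=0: revealed 8 new [(0,0) (0,1) (0,2) (1,0) (1,1) (1,2) (2,0) (2,1)] -> total=8
Click 2 (2,3) count=3: revealed 1 new [(2,3)] -> total=9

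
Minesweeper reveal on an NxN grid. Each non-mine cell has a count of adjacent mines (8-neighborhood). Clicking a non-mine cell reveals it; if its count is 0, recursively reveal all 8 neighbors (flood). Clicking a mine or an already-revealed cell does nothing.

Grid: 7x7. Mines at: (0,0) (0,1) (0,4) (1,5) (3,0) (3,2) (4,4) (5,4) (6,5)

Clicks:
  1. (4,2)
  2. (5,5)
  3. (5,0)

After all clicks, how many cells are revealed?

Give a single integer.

Click 1 (4,2) count=1: revealed 1 new [(4,2)] -> total=1
Click 2 (5,5) count=3: revealed 1 new [(5,5)] -> total=2
Click 3 (5,0) count=0: revealed 11 new [(4,0) (4,1) (4,3) (5,0) (5,1) (5,2) (5,3) (6,0) (6,1) (6,2) (6,3)] -> total=13

Answer: 13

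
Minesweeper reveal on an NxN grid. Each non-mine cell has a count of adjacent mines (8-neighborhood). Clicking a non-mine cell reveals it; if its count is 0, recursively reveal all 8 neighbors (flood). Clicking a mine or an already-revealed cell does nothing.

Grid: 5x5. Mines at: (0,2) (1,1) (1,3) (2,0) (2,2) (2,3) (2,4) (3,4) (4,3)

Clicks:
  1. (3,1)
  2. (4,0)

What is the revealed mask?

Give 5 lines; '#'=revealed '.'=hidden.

Click 1 (3,1) count=2: revealed 1 new [(3,1)] -> total=1
Click 2 (4,0) count=0: revealed 5 new [(3,0) (3,2) (4,0) (4,1) (4,2)] -> total=6

Answer: .....
.....
.....
###..
###..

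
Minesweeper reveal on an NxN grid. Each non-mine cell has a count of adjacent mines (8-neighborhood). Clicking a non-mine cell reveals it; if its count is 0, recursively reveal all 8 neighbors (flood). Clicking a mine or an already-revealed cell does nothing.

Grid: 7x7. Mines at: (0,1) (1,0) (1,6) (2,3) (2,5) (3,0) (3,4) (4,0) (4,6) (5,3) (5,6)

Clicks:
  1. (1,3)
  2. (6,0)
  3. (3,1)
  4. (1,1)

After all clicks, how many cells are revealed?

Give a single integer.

Answer: 9

Derivation:
Click 1 (1,3) count=1: revealed 1 new [(1,3)] -> total=1
Click 2 (6,0) count=0: revealed 6 new [(5,0) (5,1) (5,2) (6,0) (6,1) (6,2)] -> total=7
Click 3 (3,1) count=2: revealed 1 new [(3,1)] -> total=8
Click 4 (1,1) count=2: revealed 1 new [(1,1)] -> total=9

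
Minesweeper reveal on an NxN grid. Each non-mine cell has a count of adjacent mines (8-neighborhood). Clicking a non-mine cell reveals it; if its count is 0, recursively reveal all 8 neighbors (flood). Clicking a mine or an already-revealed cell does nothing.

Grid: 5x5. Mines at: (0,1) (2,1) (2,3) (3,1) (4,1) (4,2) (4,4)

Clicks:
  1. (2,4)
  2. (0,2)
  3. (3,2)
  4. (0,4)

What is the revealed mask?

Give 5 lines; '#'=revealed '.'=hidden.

Answer: ..###
..###
....#
..#..
.....

Derivation:
Click 1 (2,4) count=1: revealed 1 new [(2,4)] -> total=1
Click 2 (0,2) count=1: revealed 1 new [(0,2)] -> total=2
Click 3 (3,2) count=5: revealed 1 new [(3,2)] -> total=3
Click 4 (0,4) count=0: revealed 5 new [(0,3) (0,4) (1,2) (1,3) (1,4)] -> total=8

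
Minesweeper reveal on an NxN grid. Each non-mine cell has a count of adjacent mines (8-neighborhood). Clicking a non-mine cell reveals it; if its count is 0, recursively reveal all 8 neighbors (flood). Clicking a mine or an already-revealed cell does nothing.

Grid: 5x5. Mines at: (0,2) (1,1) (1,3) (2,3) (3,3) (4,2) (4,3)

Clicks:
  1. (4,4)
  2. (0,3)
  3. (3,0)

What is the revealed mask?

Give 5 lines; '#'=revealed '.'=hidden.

Click 1 (4,4) count=2: revealed 1 new [(4,4)] -> total=1
Click 2 (0,3) count=2: revealed 1 new [(0,3)] -> total=2
Click 3 (3,0) count=0: revealed 6 new [(2,0) (2,1) (3,0) (3,1) (4,0) (4,1)] -> total=8

Answer: ...#.
.....
##...
##...
##..#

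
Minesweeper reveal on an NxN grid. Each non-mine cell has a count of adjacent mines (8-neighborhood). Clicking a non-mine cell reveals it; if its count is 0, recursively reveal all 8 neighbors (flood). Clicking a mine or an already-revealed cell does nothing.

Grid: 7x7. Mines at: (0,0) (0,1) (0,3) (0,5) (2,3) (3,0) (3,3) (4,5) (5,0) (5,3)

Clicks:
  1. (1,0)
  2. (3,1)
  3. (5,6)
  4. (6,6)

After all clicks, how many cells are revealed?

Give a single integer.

Click 1 (1,0) count=2: revealed 1 new [(1,0)] -> total=1
Click 2 (3,1) count=1: revealed 1 new [(3,1)] -> total=2
Click 3 (5,6) count=1: revealed 1 new [(5,6)] -> total=3
Click 4 (6,6) count=0: revealed 5 new [(5,4) (5,5) (6,4) (6,5) (6,6)] -> total=8

Answer: 8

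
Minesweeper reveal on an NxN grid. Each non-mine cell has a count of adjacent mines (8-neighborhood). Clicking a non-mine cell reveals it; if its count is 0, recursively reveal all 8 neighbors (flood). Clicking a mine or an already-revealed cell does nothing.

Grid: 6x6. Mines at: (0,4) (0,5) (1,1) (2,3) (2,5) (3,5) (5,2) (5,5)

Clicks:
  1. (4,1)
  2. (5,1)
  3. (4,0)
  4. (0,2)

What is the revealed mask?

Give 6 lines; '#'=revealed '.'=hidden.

Click 1 (4,1) count=1: revealed 1 new [(4,1)] -> total=1
Click 2 (5,1) count=1: revealed 1 new [(5,1)] -> total=2
Click 3 (4,0) count=0: revealed 9 new [(2,0) (2,1) (2,2) (3,0) (3,1) (3,2) (4,0) (4,2) (5,0)] -> total=11
Click 4 (0,2) count=1: revealed 1 new [(0,2)] -> total=12

Answer: ..#...
......
###...
###...
###...
##....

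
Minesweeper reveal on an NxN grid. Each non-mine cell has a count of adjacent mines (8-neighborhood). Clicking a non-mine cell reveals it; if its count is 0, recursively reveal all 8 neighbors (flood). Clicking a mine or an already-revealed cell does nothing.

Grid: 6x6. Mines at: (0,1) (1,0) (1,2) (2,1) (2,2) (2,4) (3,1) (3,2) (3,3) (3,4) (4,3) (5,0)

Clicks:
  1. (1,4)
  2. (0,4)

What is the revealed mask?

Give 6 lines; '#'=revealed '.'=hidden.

Answer: ...###
...###
......
......
......
......

Derivation:
Click 1 (1,4) count=1: revealed 1 new [(1,4)] -> total=1
Click 2 (0,4) count=0: revealed 5 new [(0,3) (0,4) (0,5) (1,3) (1,5)] -> total=6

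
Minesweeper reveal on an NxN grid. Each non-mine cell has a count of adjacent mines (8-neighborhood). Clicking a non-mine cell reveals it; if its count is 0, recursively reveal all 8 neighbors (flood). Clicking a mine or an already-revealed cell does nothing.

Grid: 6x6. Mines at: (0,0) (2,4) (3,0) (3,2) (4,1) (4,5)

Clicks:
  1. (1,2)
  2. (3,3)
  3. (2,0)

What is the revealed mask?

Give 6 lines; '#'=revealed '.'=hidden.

Click 1 (1,2) count=0: revealed 13 new [(0,1) (0,2) (0,3) (0,4) (0,5) (1,1) (1,2) (1,3) (1,4) (1,5) (2,1) (2,2) (2,3)] -> total=13
Click 2 (3,3) count=2: revealed 1 new [(3,3)] -> total=14
Click 3 (2,0) count=1: revealed 1 new [(2,0)] -> total=15

Answer: .#####
.#####
####..
...#..
......
......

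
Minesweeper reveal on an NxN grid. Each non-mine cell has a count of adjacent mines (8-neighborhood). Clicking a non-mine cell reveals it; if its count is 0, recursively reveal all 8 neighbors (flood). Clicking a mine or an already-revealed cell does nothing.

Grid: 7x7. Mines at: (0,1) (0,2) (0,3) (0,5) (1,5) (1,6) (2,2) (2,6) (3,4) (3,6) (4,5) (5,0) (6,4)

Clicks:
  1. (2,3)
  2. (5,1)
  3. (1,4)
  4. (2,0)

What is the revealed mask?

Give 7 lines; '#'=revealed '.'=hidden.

Answer: .......
##..#..
##.#...
##.....
##.....
.#.....
.......

Derivation:
Click 1 (2,3) count=2: revealed 1 new [(2,3)] -> total=1
Click 2 (5,1) count=1: revealed 1 new [(5,1)] -> total=2
Click 3 (1,4) count=3: revealed 1 new [(1,4)] -> total=3
Click 4 (2,0) count=0: revealed 8 new [(1,0) (1,1) (2,0) (2,1) (3,0) (3,1) (4,0) (4,1)] -> total=11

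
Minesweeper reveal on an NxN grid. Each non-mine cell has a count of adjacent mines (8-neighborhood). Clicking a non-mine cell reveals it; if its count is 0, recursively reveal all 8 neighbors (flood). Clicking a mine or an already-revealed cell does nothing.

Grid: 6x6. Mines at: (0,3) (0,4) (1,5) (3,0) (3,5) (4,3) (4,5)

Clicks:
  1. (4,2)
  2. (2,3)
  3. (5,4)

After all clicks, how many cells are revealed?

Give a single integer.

Click 1 (4,2) count=1: revealed 1 new [(4,2)] -> total=1
Click 2 (2,3) count=0: revealed 17 new [(0,0) (0,1) (0,2) (1,0) (1,1) (1,2) (1,3) (1,4) (2,0) (2,1) (2,2) (2,3) (2,4) (3,1) (3,2) (3,3) (3,4)] -> total=18
Click 3 (5,4) count=2: revealed 1 new [(5,4)] -> total=19

Answer: 19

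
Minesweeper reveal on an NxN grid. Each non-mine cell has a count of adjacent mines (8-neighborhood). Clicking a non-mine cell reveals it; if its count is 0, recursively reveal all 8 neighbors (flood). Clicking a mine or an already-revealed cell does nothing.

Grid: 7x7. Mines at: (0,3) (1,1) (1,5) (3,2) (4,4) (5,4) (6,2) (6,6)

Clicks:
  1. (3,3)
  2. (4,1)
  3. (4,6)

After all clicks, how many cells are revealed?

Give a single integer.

Answer: 10

Derivation:
Click 1 (3,3) count=2: revealed 1 new [(3,3)] -> total=1
Click 2 (4,1) count=1: revealed 1 new [(4,1)] -> total=2
Click 3 (4,6) count=0: revealed 8 new [(2,5) (2,6) (3,5) (3,6) (4,5) (4,6) (5,5) (5,6)] -> total=10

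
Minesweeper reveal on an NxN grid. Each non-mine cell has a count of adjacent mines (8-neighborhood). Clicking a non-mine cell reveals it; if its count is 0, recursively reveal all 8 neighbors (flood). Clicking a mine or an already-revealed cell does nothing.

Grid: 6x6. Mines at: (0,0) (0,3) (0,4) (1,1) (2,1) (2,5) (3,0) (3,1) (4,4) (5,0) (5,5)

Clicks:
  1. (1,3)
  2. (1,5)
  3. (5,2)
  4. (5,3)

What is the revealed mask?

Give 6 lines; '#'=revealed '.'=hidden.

Click 1 (1,3) count=2: revealed 1 new [(1,3)] -> total=1
Click 2 (1,5) count=2: revealed 1 new [(1,5)] -> total=2
Click 3 (5,2) count=0: revealed 6 new [(4,1) (4,2) (4,3) (5,1) (5,2) (5,3)] -> total=8
Click 4 (5,3) count=1: revealed 0 new [(none)] -> total=8

Answer: ......
...#.#
......
......
.###..
.###..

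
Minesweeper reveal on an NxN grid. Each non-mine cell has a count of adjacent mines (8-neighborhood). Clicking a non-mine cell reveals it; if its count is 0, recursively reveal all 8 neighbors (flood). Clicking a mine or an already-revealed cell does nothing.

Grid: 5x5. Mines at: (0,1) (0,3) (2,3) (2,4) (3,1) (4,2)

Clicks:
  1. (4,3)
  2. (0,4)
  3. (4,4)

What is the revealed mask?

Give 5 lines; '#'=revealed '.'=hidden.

Answer: ....#
.....
.....
...##
...##

Derivation:
Click 1 (4,3) count=1: revealed 1 new [(4,3)] -> total=1
Click 2 (0,4) count=1: revealed 1 new [(0,4)] -> total=2
Click 3 (4,4) count=0: revealed 3 new [(3,3) (3,4) (4,4)] -> total=5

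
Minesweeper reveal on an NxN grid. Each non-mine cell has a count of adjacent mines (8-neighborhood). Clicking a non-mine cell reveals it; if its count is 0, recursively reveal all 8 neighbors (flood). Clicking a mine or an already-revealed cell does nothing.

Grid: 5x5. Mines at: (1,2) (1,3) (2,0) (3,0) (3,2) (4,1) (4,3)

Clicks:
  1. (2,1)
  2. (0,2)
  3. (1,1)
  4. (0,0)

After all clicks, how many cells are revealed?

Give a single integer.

Click 1 (2,1) count=4: revealed 1 new [(2,1)] -> total=1
Click 2 (0,2) count=2: revealed 1 new [(0,2)] -> total=2
Click 3 (1,1) count=2: revealed 1 new [(1,1)] -> total=3
Click 4 (0,0) count=0: revealed 3 new [(0,0) (0,1) (1,0)] -> total=6

Answer: 6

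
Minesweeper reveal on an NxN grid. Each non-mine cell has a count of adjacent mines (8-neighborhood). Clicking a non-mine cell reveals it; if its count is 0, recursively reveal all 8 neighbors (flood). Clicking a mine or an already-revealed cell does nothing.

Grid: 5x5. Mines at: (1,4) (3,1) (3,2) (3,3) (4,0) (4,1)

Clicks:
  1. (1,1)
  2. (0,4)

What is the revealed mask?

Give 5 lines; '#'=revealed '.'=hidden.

Click 1 (1,1) count=0: revealed 12 new [(0,0) (0,1) (0,2) (0,3) (1,0) (1,1) (1,2) (1,3) (2,0) (2,1) (2,2) (2,3)] -> total=12
Click 2 (0,4) count=1: revealed 1 new [(0,4)] -> total=13

Answer: #####
####.
####.
.....
.....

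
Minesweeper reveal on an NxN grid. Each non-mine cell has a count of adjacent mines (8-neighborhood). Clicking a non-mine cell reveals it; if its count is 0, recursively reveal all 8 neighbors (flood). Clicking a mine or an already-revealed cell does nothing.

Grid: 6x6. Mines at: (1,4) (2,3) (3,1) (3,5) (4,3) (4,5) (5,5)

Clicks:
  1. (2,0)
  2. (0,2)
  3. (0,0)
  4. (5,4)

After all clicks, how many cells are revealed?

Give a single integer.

Click 1 (2,0) count=1: revealed 1 new [(2,0)] -> total=1
Click 2 (0,2) count=0: revealed 10 new [(0,0) (0,1) (0,2) (0,3) (1,0) (1,1) (1,2) (1,3) (2,1) (2,2)] -> total=11
Click 3 (0,0) count=0: revealed 0 new [(none)] -> total=11
Click 4 (5,4) count=3: revealed 1 new [(5,4)] -> total=12

Answer: 12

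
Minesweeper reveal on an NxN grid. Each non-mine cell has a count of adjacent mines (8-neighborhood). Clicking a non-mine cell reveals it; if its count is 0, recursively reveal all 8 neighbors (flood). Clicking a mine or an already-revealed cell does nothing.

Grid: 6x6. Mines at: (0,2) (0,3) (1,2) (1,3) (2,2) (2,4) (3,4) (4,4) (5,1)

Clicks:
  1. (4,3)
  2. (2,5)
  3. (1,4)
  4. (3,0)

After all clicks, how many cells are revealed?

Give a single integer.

Answer: 13

Derivation:
Click 1 (4,3) count=2: revealed 1 new [(4,3)] -> total=1
Click 2 (2,5) count=2: revealed 1 new [(2,5)] -> total=2
Click 3 (1,4) count=3: revealed 1 new [(1,4)] -> total=3
Click 4 (3,0) count=0: revealed 10 new [(0,0) (0,1) (1,0) (1,1) (2,0) (2,1) (3,0) (3,1) (4,0) (4,1)] -> total=13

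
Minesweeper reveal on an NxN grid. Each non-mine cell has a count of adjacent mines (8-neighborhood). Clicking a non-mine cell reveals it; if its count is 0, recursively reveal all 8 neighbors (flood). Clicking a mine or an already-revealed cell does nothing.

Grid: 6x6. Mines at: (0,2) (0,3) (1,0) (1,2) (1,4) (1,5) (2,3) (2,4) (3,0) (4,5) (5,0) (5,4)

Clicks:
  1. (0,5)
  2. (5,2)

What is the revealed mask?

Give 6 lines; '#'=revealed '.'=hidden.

Click 1 (0,5) count=2: revealed 1 new [(0,5)] -> total=1
Click 2 (5,2) count=0: revealed 9 new [(3,1) (3,2) (3,3) (4,1) (4,2) (4,3) (5,1) (5,2) (5,3)] -> total=10

Answer: .....#
......
......
.###..
.###..
.###..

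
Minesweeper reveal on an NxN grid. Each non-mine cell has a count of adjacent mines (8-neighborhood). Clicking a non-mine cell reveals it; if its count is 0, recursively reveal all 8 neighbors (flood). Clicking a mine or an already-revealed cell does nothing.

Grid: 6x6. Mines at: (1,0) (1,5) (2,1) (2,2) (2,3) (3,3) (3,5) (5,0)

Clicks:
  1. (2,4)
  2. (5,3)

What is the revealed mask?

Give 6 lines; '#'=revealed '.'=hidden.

Answer: ......
......
....#.
......
.#####
.#####

Derivation:
Click 1 (2,4) count=4: revealed 1 new [(2,4)] -> total=1
Click 2 (5,3) count=0: revealed 10 new [(4,1) (4,2) (4,3) (4,4) (4,5) (5,1) (5,2) (5,3) (5,4) (5,5)] -> total=11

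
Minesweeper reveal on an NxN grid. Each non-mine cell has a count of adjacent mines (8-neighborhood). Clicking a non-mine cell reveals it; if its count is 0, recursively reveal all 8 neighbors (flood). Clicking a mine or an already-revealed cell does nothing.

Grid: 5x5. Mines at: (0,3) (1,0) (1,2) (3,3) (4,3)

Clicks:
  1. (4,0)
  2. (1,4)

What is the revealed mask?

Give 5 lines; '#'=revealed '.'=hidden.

Click 1 (4,0) count=0: revealed 9 new [(2,0) (2,1) (2,2) (3,0) (3,1) (3,2) (4,0) (4,1) (4,2)] -> total=9
Click 2 (1,4) count=1: revealed 1 new [(1,4)] -> total=10

Answer: .....
....#
###..
###..
###..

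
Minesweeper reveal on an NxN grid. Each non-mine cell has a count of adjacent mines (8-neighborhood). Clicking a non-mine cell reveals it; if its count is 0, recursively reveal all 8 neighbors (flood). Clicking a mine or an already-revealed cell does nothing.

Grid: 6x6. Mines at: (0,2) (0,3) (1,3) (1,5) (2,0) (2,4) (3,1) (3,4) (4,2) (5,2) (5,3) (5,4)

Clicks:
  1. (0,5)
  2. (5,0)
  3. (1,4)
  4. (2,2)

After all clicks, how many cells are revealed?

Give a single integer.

Answer: 7

Derivation:
Click 1 (0,5) count=1: revealed 1 new [(0,5)] -> total=1
Click 2 (5,0) count=0: revealed 4 new [(4,0) (4,1) (5,0) (5,1)] -> total=5
Click 3 (1,4) count=4: revealed 1 new [(1,4)] -> total=6
Click 4 (2,2) count=2: revealed 1 new [(2,2)] -> total=7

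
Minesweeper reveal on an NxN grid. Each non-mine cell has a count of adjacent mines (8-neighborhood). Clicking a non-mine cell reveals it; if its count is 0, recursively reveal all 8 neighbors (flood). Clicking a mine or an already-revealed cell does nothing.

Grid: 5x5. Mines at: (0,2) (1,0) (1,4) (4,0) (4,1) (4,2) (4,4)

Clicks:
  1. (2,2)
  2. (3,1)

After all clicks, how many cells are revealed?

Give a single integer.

Click 1 (2,2) count=0: revealed 9 new [(1,1) (1,2) (1,3) (2,1) (2,2) (2,3) (3,1) (3,2) (3,3)] -> total=9
Click 2 (3,1) count=3: revealed 0 new [(none)] -> total=9

Answer: 9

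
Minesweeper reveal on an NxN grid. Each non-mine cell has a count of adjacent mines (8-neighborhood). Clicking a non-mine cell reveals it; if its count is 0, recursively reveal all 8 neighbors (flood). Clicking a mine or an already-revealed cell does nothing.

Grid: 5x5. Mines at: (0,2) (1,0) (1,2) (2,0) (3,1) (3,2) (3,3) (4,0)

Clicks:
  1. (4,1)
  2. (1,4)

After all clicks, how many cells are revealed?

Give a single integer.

Answer: 7

Derivation:
Click 1 (4,1) count=3: revealed 1 new [(4,1)] -> total=1
Click 2 (1,4) count=0: revealed 6 new [(0,3) (0,4) (1,3) (1,4) (2,3) (2,4)] -> total=7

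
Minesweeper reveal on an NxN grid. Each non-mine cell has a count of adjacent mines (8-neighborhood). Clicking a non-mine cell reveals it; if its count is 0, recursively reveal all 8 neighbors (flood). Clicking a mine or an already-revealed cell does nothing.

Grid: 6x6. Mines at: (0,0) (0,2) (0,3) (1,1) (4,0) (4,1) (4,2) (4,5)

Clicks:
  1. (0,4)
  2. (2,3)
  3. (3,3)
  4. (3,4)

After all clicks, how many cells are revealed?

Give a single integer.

Click 1 (0,4) count=1: revealed 1 new [(0,4)] -> total=1
Click 2 (2,3) count=0: revealed 13 new [(0,5) (1,2) (1,3) (1,4) (1,5) (2,2) (2,3) (2,4) (2,5) (3,2) (3,3) (3,4) (3,5)] -> total=14
Click 3 (3,3) count=1: revealed 0 new [(none)] -> total=14
Click 4 (3,4) count=1: revealed 0 new [(none)] -> total=14

Answer: 14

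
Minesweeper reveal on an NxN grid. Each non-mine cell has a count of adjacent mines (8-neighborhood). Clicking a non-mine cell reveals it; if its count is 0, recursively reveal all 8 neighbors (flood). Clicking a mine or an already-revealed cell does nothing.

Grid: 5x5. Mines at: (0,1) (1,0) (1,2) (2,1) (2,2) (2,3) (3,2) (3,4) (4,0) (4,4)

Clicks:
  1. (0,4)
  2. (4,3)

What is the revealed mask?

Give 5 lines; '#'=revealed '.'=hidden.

Click 1 (0,4) count=0: revealed 4 new [(0,3) (0,4) (1,3) (1,4)] -> total=4
Click 2 (4,3) count=3: revealed 1 new [(4,3)] -> total=5

Answer: ...##
...##
.....
.....
...#.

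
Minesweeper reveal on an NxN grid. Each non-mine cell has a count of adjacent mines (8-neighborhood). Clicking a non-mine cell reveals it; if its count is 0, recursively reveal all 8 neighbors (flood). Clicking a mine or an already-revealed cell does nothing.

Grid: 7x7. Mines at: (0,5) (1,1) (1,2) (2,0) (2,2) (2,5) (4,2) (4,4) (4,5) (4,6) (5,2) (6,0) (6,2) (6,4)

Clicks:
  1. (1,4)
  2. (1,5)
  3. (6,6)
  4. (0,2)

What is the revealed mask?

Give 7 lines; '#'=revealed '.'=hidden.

Answer: ..#....
....##.
.......
.......
.......
.....##
.....##

Derivation:
Click 1 (1,4) count=2: revealed 1 new [(1,4)] -> total=1
Click 2 (1,5) count=2: revealed 1 new [(1,5)] -> total=2
Click 3 (6,6) count=0: revealed 4 new [(5,5) (5,6) (6,5) (6,6)] -> total=6
Click 4 (0,2) count=2: revealed 1 new [(0,2)] -> total=7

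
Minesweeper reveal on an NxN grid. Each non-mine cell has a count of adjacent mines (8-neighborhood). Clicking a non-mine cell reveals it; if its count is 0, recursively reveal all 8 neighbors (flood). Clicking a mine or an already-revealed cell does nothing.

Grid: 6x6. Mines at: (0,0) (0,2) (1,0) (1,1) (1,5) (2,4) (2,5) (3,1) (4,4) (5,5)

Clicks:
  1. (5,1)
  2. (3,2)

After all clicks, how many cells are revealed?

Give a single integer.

Answer: 9

Derivation:
Click 1 (5,1) count=0: revealed 8 new [(4,0) (4,1) (4,2) (4,3) (5,0) (5,1) (5,2) (5,3)] -> total=8
Click 2 (3,2) count=1: revealed 1 new [(3,2)] -> total=9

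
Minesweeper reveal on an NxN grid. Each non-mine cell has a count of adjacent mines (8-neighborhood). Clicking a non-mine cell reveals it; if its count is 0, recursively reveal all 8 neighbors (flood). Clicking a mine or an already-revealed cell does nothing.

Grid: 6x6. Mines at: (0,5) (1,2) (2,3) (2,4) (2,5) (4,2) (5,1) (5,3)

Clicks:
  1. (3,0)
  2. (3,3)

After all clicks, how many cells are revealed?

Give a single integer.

Answer: 11

Derivation:
Click 1 (3,0) count=0: revealed 10 new [(0,0) (0,1) (1,0) (1,1) (2,0) (2,1) (3,0) (3,1) (4,0) (4,1)] -> total=10
Click 2 (3,3) count=3: revealed 1 new [(3,3)] -> total=11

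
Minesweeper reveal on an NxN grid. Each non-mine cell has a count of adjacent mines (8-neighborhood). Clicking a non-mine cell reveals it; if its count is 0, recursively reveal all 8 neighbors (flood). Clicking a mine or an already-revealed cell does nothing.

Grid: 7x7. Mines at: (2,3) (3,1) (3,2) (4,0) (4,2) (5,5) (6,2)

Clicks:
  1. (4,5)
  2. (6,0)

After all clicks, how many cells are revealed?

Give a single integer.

Answer: 5

Derivation:
Click 1 (4,5) count=1: revealed 1 new [(4,5)] -> total=1
Click 2 (6,0) count=0: revealed 4 new [(5,0) (5,1) (6,0) (6,1)] -> total=5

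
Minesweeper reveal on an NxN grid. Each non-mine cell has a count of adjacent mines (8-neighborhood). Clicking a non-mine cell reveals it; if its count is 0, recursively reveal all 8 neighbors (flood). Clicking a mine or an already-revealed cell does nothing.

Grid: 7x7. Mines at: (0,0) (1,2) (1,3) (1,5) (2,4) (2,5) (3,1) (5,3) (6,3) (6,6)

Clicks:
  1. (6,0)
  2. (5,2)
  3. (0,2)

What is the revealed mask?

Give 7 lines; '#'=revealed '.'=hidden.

Click 1 (6,0) count=0: revealed 9 new [(4,0) (4,1) (4,2) (5,0) (5,1) (5,2) (6,0) (6,1) (6,2)] -> total=9
Click 2 (5,2) count=2: revealed 0 new [(none)] -> total=9
Click 3 (0,2) count=2: revealed 1 new [(0,2)] -> total=10

Answer: ..#....
.......
.......
.......
###....
###....
###....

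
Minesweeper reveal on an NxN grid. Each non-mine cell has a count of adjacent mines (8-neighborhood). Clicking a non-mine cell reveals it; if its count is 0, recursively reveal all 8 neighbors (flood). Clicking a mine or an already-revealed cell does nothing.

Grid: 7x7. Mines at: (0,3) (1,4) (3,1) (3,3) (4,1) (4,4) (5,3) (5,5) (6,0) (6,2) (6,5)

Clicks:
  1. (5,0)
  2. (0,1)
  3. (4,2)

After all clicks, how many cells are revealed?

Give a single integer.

Answer: 11

Derivation:
Click 1 (5,0) count=2: revealed 1 new [(5,0)] -> total=1
Click 2 (0,1) count=0: revealed 9 new [(0,0) (0,1) (0,2) (1,0) (1,1) (1,2) (2,0) (2,1) (2,2)] -> total=10
Click 3 (4,2) count=4: revealed 1 new [(4,2)] -> total=11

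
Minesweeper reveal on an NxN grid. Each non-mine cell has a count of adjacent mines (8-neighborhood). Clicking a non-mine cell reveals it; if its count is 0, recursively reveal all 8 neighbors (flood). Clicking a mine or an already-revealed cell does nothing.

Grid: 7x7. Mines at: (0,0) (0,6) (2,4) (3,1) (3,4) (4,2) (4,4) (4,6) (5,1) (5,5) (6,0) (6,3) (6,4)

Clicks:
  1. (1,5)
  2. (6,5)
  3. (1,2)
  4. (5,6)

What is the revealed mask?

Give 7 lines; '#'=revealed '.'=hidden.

Click 1 (1,5) count=2: revealed 1 new [(1,5)] -> total=1
Click 2 (6,5) count=2: revealed 1 new [(6,5)] -> total=2
Click 3 (1,2) count=0: revealed 12 new [(0,1) (0,2) (0,3) (0,4) (0,5) (1,1) (1,2) (1,3) (1,4) (2,1) (2,2) (2,3)] -> total=14
Click 4 (5,6) count=2: revealed 1 new [(5,6)] -> total=15

Answer: .#####.
.#####.
.###...
.......
.......
......#
.....#.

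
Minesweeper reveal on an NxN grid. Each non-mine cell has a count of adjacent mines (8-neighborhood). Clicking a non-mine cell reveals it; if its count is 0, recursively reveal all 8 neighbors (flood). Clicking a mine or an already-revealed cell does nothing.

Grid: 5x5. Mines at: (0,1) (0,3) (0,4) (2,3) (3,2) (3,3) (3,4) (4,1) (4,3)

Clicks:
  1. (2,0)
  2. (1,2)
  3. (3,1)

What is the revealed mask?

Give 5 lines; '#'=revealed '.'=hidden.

Click 1 (2,0) count=0: revealed 6 new [(1,0) (1,1) (2,0) (2,1) (3,0) (3,1)] -> total=6
Click 2 (1,2) count=3: revealed 1 new [(1,2)] -> total=7
Click 3 (3,1) count=2: revealed 0 new [(none)] -> total=7

Answer: .....
###..
##...
##...
.....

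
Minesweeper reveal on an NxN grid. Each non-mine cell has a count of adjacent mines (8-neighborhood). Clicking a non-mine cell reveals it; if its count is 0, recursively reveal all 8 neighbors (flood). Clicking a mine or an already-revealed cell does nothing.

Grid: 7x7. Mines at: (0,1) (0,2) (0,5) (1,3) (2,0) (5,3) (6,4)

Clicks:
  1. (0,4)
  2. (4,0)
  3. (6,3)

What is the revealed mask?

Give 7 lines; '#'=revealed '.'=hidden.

Answer: ....#..
....###
.######
#######
#######
###.###
####.##

Derivation:
Click 1 (0,4) count=2: revealed 1 new [(0,4)] -> total=1
Click 2 (4,0) count=0: revealed 34 new [(1,4) (1,5) (1,6) (2,1) (2,2) (2,3) (2,4) (2,5) (2,6) (3,0) (3,1) (3,2) (3,3) (3,4) (3,5) (3,6) (4,0) (4,1) (4,2) (4,3) (4,4) (4,5) (4,6) (5,0) (5,1) (5,2) (5,4) (5,5) (5,6) (6,0) (6,1) (6,2) (6,5) (6,6)] -> total=35
Click 3 (6,3) count=2: revealed 1 new [(6,3)] -> total=36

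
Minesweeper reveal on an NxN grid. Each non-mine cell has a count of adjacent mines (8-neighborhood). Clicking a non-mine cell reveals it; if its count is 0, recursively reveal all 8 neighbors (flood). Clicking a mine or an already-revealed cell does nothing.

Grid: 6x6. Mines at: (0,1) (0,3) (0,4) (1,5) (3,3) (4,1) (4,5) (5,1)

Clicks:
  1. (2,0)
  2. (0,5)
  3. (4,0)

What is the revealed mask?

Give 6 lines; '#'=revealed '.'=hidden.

Click 1 (2,0) count=0: revealed 9 new [(1,0) (1,1) (1,2) (2,0) (2,1) (2,2) (3,0) (3,1) (3,2)] -> total=9
Click 2 (0,5) count=2: revealed 1 new [(0,5)] -> total=10
Click 3 (4,0) count=2: revealed 1 new [(4,0)] -> total=11

Answer: .....#
###...
###...
###...
#.....
......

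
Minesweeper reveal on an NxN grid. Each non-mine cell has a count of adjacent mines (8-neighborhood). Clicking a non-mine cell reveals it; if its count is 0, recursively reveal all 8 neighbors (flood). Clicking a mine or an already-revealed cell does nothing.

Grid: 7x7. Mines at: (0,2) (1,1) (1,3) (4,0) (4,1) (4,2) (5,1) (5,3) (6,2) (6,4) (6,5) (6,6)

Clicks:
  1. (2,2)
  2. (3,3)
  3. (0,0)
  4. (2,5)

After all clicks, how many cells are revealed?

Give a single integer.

Click 1 (2,2) count=2: revealed 1 new [(2,2)] -> total=1
Click 2 (3,3) count=1: revealed 1 new [(3,3)] -> total=2
Click 3 (0,0) count=1: revealed 1 new [(0,0)] -> total=3
Click 4 (2,5) count=0: revealed 20 new [(0,4) (0,5) (0,6) (1,4) (1,5) (1,6) (2,3) (2,4) (2,5) (2,6) (3,4) (3,5) (3,6) (4,3) (4,4) (4,5) (4,6) (5,4) (5,5) (5,6)] -> total=23

Answer: 23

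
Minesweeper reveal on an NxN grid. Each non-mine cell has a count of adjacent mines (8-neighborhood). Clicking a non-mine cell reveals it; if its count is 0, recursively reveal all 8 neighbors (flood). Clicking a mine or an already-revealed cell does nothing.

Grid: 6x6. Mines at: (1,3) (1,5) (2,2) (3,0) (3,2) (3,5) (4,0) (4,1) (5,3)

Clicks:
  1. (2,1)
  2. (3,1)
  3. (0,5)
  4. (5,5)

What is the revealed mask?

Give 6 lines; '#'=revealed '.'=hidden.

Answer: .....#
......
.#....
.#....
....##
....##

Derivation:
Click 1 (2,1) count=3: revealed 1 new [(2,1)] -> total=1
Click 2 (3,1) count=5: revealed 1 new [(3,1)] -> total=2
Click 3 (0,5) count=1: revealed 1 new [(0,5)] -> total=3
Click 4 (5,5) count=0: revealed 4 new [(4,4) (4,5) (5,4) (5,5)] -> total=7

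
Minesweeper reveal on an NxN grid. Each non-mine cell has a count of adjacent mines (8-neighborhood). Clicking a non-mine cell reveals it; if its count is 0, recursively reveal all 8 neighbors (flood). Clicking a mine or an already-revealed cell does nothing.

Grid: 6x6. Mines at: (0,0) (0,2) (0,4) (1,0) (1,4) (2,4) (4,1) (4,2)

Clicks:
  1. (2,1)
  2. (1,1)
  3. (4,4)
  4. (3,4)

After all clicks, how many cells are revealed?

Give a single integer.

Answer: 11

Derivation:
Click 1 (2,1) count=1: revealed 1 new [(2,1)] -> total=1
Click 2 (1,1) count=3: revealed 1 new [(1,1)] -> total=2
Click 3 (4,4) count=0: revealed 9 new [(3,3) (3,4) (3,5) (4,3) (4,4) (4,5) (5,3) (5,4) (5,5)] -> total=11
Click 4 (3,4) count=1: revealed 0 new [(none)] -> total=11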